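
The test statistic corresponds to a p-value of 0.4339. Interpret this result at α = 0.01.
Since p = 0.4339 > α = 0.01, fail to reject H₀.
There is insufficient evidence to reject the null hypothesis; the result is not statistically significant at the 0.01 level.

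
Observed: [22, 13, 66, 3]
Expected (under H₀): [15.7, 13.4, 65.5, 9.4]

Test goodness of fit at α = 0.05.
Chi-square goodness of fit test:
H₀: observed counts match expected distribution
H₁: observed counts differ from expected distribution
df = k - 1 = 3
χ² = Σ(O - E)²/E
   = (22 - 15.7)²/15.7 + (13 - 13.4)²/13.4 + (66 - 65.5)²/65.5 + (3 - 9.4)²/9.4
   = 2.528 + 0.012 + 0.004 + 4.357
   = 6.90
p-value = 0.0751

Since p-value > α = 0.05, we fail to reject H₀.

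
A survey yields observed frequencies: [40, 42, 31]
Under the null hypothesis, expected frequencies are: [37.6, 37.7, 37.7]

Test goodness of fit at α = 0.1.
Chi-square goodness of fit test:
H₀: observed counts match expected distribution
H₁: observed counts differ from expected distribution
df = k - 1 = 2
χ² = Σ(O - E)²/E
   = (40 - 37.6)²/37.6 + (42 - 37.7)²/37.7 + (31 - 37.7)²/37.7
   = 0.153 + 0.490 + 1.191
   = 1.83
p-value = 0.3996

Since p-value > α = 0.1, we fail to reject H₀.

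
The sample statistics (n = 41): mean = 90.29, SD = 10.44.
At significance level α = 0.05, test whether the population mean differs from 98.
One-sample t-test:
H₀: μ = 98
H₁: μ ≠ 98
df = n - 1 = 40
t = (x̄ - μ₀) / (s/√n) = (90.29 - 98) / (10.44/√41) = -4.729
p-value < 0.0001

Since p-value < α = 0.05, we reject H₀.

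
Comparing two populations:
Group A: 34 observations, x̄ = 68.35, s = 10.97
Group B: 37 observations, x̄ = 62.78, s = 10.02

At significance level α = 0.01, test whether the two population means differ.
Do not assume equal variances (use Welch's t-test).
Welch's two-sample t-test:
H₀: μ₁ = μ₂
H₁: μ₁ ≠ μ₂
s₁²/n₁ = 10.97²/34 = 3.5394,  s₂²/n₂ = 10.02²/37 = 2.7135
SE = √(s₁²/n₁ + s₂²/n₂) = √(3.5394 + 2.7135) = 2.5006
df (Welch-Satterthwaite) = (s₁²/n₁ + s₂²/n₂)² / [(s₁²/n₁)²/(n₁-1) + (s₂²/n₂)²/(n₂-1)] ≈ 66.93
t = (x̄₁ - x̄₂) / SE = (68.35 - 62.78) / 2.5006 = 5.57 / 2.5006 = 2.227
p-value = 0.0293

Since p-value > α = 0.01, we fail to reject H₀.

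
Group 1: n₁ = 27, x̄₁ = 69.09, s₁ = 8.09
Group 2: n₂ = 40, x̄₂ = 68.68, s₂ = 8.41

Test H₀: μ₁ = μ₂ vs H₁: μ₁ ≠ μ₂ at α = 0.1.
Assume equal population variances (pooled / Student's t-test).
Student's two-sample t-test (equal variances):
H₀: μ₁ = μ₂
H₁: μ₁ ≠ μ₂
df = n₁ + n₂ - 2 = 65
Pooled variance s_p² = [(n₁-1)s₁² + (n₂-1)s₂²] / (n₁ + n₂ - 2) = [(26)(8.09²) + (39)(8.41²)] / 65 = 68.6161
SE = √(s_p²(1/n₁ + 1/n₂)) = √(68.6161 × (1/27 + 1/40)) = 2.0632
t = (x̄₁ - x̄₂) / SE = (69.09 - 68.68) / 2.0632 = 0.41 / 2.0632 = 0.199
p-value = 0.8431

Since p-value > α = 0.1, we fail to reject H₀.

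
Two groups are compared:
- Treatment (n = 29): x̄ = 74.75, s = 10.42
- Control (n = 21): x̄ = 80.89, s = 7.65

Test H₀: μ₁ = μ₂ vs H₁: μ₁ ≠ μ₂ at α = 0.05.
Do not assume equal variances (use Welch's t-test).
Welch's two-sample t-test:
H₀: μ₁ = μ₂
H₁: μ₁ ≠ μ₂
s₁²/n₁ = 10.42²/29 = 3.7440,  s₂²/n₂ = 7.65²/21 = 2.7868
SE = √(s₁²/n₁ + s₂²/n₂) = √(3.7440 + 2.7868) = 2.5555
df (Welch-Satterthwaite) = (s₁²/n₁ + s₂²/n₂)² / [(s₁²/n₁)²/(n₁-1) + (s₂²/n₂)²/(n₂-1)] ≈ 47.98
t = (x̄₁ - x̄₂) / SE = (74.75 - 80.89) / 2.5555 = -6.14 / 2.5555 = -2.403
p-value = 0.0202

Since p-value < α = 0.05, we reject H₀.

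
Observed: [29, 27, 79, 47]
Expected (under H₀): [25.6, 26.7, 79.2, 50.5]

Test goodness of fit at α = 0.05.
Chi-square goodness of fit test:
H₀: observed counts match expected distribution
H₁: observed counts differ from expected distribution
df = k - 1 = 3
χ² = Σ(O - E)²/E
   = (29 - 25.6)²/25.6 + (27 - 26.7)²/26.7 + (79 - 79.2)²/79.2 + (47 - 50.5)²/50.5
   = 0.452 + 0.003 + 0.001 + 0.243
   = 0.70
p-value = 0.8737

Since p-value > α = 0.05, we fail to reject H₀.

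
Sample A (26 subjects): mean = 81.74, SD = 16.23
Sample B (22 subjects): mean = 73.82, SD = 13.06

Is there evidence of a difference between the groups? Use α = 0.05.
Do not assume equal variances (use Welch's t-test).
Welch's two-sample t-test:
H₀: μ₁ = μ₂
H₁: μ₁ ≠ μ₂
s₁²/n₁ = 16.23²/26 = 10.1313,  s₂²/n₂ = 13.06²/22 = 7.7529
SE = √(s₁²/n₁ + s₂²/n₂) = √(10.1313 + 7.7529) = 4.2290
df (Welch-Satterthwaite) = (s₁²/n₁ + s₂²/n₂)² / [(s₁²/n₁)²/(n₁-1) + (s₂²/n₂)²/(n₂-1)] ≈ 45.90
t = (x̄₁ - x̄₂) / SE = (81.74 - 73.82) / 4.2290 = 7.92 / 4.2290 = 1.873
p-value = 0.0675

Since p-value > α = 0.05, we fail to reject H₀.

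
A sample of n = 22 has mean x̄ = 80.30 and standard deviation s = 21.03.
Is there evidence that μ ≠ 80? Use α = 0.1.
One-sample t-test:
H₀: μ = 80
H₁: μ ≠ 80
df = n - 1 = 21
t = (x̄ - μ₀) / (s/√n) = (80.30 - 80) / (21.03/√22) = 0.067
p-value = 0.9473

Since p-value > α = 0.1, we fail to reject H₀.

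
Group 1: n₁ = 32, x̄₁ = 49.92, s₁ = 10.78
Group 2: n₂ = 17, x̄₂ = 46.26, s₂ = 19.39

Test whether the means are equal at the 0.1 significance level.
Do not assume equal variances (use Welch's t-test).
Welch's two-sample t-test:
H₀: μ₁ = μ₂
H₁: μ₁ ≠ μ₂
s₁²/n₁ = 10.78²/32 = 3.6315,  s₂²/n₂ = 19.39²/17 = 22.1160
SE = √(s₁²/n₁ + s₂²/n₂) = √(3.6315 + 22.1160) = 5.0742
df (Welch-Satterthwaite) = (s₁²/n₁ + s₂²/n₂)² / [(s₁²/n₁)²/(n₁-1) + (s₂²/n₂)²/(n₂-1)] ≈ 21.39
t = (x̄₁ - x̄₂) / SE = (49.92 - 46.26) / 5.0742 = 3.66 / 5.0742 = 0.721
p-value = 0.4785

Since p-value > α = 0.1, we fail to reject H₀.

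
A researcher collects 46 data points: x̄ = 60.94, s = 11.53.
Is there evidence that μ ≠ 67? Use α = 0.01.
One-sample t-test:
H₀: μ = 67
H₁: μ ≠ 67
df = n - 1 = 45
t = (x̄ - μ₀) / (s/√n) = (60.94 - 67) / (11.53/√46) = -3.565
p-value = 0.0009

Since p-value < α = 0.01, we reject H₀.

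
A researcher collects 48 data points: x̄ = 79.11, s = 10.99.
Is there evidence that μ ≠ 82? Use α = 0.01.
One-sample t-test:
H₀: μ = 82
H₁: μ ≠ 82
df = n - 1 = 47
t = (x̄ - μ₀) / (s/√n) = (79.11 - 82) / (10.99/√48) = -1.822
p-value = 0.0748

Since p-value > α = 0.01, we fail to reject H₀.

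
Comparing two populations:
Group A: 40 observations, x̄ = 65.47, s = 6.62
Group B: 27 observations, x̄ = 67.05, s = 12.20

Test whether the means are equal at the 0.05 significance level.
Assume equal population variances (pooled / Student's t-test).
Student's two-sample t-test (equal variances):
H₀: μ₁ = μ₂
H₁: μ₁ ≠ μ₂
df = n₁ + n₂ - 2 = 65
Pooled variance s_p² = [(n₁-1)s₁² + (n₂-1)s₂²] / (n₁ + n₂ - 2) = [(39)(6.62²) + (26)(12.20²)] / 65 = 85.8306
SE = √(s_p²(1/n₁ + 1/n₂)) = √(85.8306 × (1/40 + 1/27)) = 2.3075
t = (x̄₁ - x̄₂) / SE = (65.47 - 67.05) / 2.3075 = -1.58 / 2.3075 = -0.685
p-value = 0.4960

Since p-value > α = 0.05, we fail to reject H₀.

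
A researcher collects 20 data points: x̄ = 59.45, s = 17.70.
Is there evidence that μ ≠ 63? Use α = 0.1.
One-sample t-test:
H₀: μ = 63
H₁: μ ≠ 63
df = n - 1 = 19
t = (x̄ - μ₀) / (s/√n) = (59.45 - 63) / (17.70/√20) = -0.897
p-value = 0.3810

Since p-value > α = 0.1, we fail to reject H₀.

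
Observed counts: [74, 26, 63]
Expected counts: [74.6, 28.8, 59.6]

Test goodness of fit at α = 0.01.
Chi-square goodness of fit test:
H₀: observed counts match expected distribution
H₁: observed counts differ from expected distribution
df = k - 1 = 2
χ² = Σ(O - E)²/E
   = (74 - 74.6)²/74.6 + (26 - 28.8)²/28.8 + (63 - 59.6)²/59.6
   = 0.005 + 0.272 + 0.194
   = 0.47
p-value = 0.7902

Since p-value > α = 0.01, we fail to reject H₀.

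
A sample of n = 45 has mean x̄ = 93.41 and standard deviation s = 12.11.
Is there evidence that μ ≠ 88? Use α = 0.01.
One-sample t-test:
H₀: μ = 88
H₁: μ ≠ 88
df = n - 1 = 44
t = (x̄ - μ₀) / (s/√n) = (93.41 - 88) / (12.11/√45) = 2.997
p-value = 0.0045

Since p-value < α = 0.01, we reject H₀.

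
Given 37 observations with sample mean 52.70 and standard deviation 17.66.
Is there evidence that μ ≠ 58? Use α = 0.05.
One-sample t-test:
H₀: μ = 58
H₁: μ ≠ 58
df = n - 1 = 36
t = (x̄ - μ₀) / (s/√n) = (52.70 - 58) / (17.66/√37) = -1.826
p-value = 0.0762

Since p-value > α = 0.05, we fail to reject H₀.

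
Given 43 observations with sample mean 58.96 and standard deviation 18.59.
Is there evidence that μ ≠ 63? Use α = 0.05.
One-sample t-test:
H₀: μ = 63
H₁: μ ≠ 63
df = n - 1 = 42
t = (x̄ - μ₀) / (s/√n) = (58.96 - 63) / (18.59/√43) = -1.425
p-value = 0.1615

Since p-value > α = 0.05, we fail to reject H₀.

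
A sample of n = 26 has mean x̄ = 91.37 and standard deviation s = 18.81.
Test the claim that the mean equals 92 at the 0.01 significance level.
One-sample t-test:
H₀: μ = 92
H₁: μ ≠ 92
df = n - 1 = 25
t = (x̄ - μ₀) / (s/√n) = (91.37 - 92) / (18.81/√26) = -0.171
p-value = 0.8658

Since p-value > α = 0.01, we fail to reject H₀.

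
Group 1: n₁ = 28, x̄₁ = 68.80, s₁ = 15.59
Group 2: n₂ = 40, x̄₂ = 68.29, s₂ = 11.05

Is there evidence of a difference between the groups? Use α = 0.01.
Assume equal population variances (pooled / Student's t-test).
Student's two-sample t-test (equal variances):
H₀: μ₁ = μ₂
H₁: μ₁ ≠ μ₂
df = n₁ + n₂ - 2 = 66
Pooled variance s_p² = [(n₁-1)s₁² + (n₂-1)s₂²] / (n₁ + n₂ - 2) = [(27)(15.59²) + (39)(11.05²)] / 66 = 171.5802
SE = √(s_p²(1/n₁ + 1/n₂)) = √(171.5802 × (1/28 + 1/40)) = 3.2276
t = (x̄₁ - x̄₂) / SE = (68.80 - 68.29) / 3.2276 = 0.51 / 3.2276 = 0.158
p-value = 0.8749

Since p-value > α = 0.01, we fail to reject H₀.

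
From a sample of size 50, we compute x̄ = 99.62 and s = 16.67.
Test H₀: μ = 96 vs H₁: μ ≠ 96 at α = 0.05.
One-sample t-test:
H₀: μ = 96
H₁: μ ≠ 96
df = n - 1 = 49
t = (x̄ - μ₀) / (s/√n) = (99.62 - 96) / (16.67/√50) = 1.536
p-value = 0.1311

Since p-value > α = 0.05, we fail to reject H₀.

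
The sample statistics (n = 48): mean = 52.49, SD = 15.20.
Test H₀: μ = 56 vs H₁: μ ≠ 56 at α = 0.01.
One-sample t-test:
H₀: μ = 56
H₁: μ ≠ 56
df = n - 1 = 47
t = (x̄ - μ₀) / (s/√n) = (52.49 - 56) / (15.20/√48) = -1.600
p-value = 0.1163

Since p-value > α = 0.01, we fail to reject H₀.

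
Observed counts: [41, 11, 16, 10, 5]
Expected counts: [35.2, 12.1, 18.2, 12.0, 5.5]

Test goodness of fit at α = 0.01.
Chi-square goodness of fit test:
H₀: observed counts match expected distribution
H₁: observed counts differ from expected distribution
df = k - 1 = 4
χ² = Σ(O - E)²/E
   = (41 - 35.2)²/35.2 + (11 - 12.1)²/12.1 + (16 - 18.2)²/18.2 + (10 - 12.0)²/12.0 + (5 - 5.5)²/5.5
   = 0.956 + 0.100 + 0.266 + 0.333 + 0.045
   = 1.70
p-value = 0.7906

Since p-value > α = 0.01, we fail to reject H₀.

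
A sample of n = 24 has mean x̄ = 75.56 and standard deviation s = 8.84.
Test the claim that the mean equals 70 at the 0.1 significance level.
One-sample t-test:
H₀: μ = 70
H₁: μ ≠ 70
df = n - 1 = 23
t = (x̄ - μ₀) / (s/√n) = (75.56 - 70) / (8.84/√24) = 3.081
p-value = 0.0053

Since p-value < α = 0.1, we reject H₀.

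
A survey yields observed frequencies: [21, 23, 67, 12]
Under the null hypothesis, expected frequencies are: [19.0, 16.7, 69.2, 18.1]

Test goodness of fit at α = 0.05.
Chi-square goodness of fit test:
H₀: observed counts match expected distribution
H₁: observed counts differ from expected distribution
df = k - 1 = 3
χ² = Σ(O - E)²/E
   = (21 - 19.0)²/19.0 + (23 - 16.7)²/16.7 + (67 - 69.2)²/69.2 + (12 - 18.1)²/18.1
   = 0.211 + 2.377 + 0.070 + 2.056
   = 4.71
p-value = 0.1941

Since p-value > α = 0.05, we fail to reject H₀.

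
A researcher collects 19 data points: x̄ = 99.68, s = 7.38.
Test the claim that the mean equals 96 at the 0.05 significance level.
One-sample t-test:
H₀: μ = 96
H₁: μ ≠ 96
df = n - 1 = 18
t = (x̄ - μ₀) / (s/√n) = (99.68 - 96) / (7.38/√19) = 2.174
p-value = 0.0433

Since p-value < α = 0.05, we reject H₀.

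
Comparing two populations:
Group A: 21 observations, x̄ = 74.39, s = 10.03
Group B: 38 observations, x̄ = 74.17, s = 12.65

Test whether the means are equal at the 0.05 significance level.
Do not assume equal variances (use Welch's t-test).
Welch's two-sample t-test:
H₀: μ₁ = μ₂
H₁: μ₁ ≠ μ₂
s₁²/n₁ = 10.03²/21 = 4.7905,  s₂²/n₂ = 12.65²/38 = 4.2111
SE = √(s₁²/n₁ + s₂²/n₂) = √(4.7905 + 4.2111) = 3.0003
df (Welch-Satterthwaite) = (s₁²/n₁ + s₂²/n₂)² / [(s₁²/n₁)²/(n₁-1) + (s₂²/n₂)²/(n₂-1)] ≈ 49.81
t = (x̄₁ - x̄₂) / SE = (74.39 - 74.17) / 3.0003 = 0.22 / 3.0003 = 0.073
p-value = 0.9418

Since p-value > α = 0.05, we fail to reject H₀.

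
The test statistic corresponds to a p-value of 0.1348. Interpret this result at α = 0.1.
Since p = 0.1348 > α = 0.1, fail to reject H₀.
There is insufficient evidence to reject the null hypothesis; the result is not statistically significant at the 0.1 level.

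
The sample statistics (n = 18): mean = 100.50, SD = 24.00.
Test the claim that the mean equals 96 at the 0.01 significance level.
One-sample t-test:
H₀: μ = 96
H₁: μ ≠ 96
df = n - 1 = 17
t = (x̄ - μ₀) / (s/√n) = (100.50 - 96) / (24.00/√18) = 0.795
p-value = 0.4373

Since p-value > α = 0.01, we fail to reject H₀.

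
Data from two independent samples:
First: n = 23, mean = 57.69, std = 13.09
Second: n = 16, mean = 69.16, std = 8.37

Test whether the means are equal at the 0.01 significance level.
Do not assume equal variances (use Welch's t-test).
Welch's two-sample t-test:
H₀: μ₁ = μ₂
H₁: μ₁ ≠ μ₂
s₁²/n₁ = 13.09²/23 = 7.4499,  s₂²/n₂ = 8.37²/16 = 4.3786
SE = √(s₁²/n₁ + s₂²/n₂) = √(7.4499 + 4.3786) = 3.4393
df (Welch-Satterthwaite) = (s₁²/n₁ + s₂²/n₂)² / [(s₁²/n₁)²/(n₁-1) + (s₂²/n₂)²/(n₂-1)] ≈ 36.81
t = (x̄₁ - x̄₂) / SE = (57.69 - 69.16) / 3.4393 = -11.47 / 3.4393 = -3.335
p-value = 0.0020

Since p-value < α = 0.01, we reject H₀.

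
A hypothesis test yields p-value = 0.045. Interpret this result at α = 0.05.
Since p = 0.045 < α = 0.05, reject H₀.
There is sufficient evidence to reject the null hypothesis; the result is statistically significant at the 0.05 level.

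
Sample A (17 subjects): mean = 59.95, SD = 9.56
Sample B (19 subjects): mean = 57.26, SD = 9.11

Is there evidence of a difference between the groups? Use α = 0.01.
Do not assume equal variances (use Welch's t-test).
Welch's two-sample t-test:
H₀: μ₁ = μ₂
H₁: μ₁ ≠ μ₂
s₁²/n₁ = 9.56²/17 = 5.3761,  s₂²/n₂ = 9.11²/19 = 4.3680
SE = √(s₁²/n₁ + s₂²/n₂) = √(5.3761 + 4.3680) = 3.1216
df (Welch-Satterthwaite) = (s₁²/n₁ + s₂²/n₂)² / [(s₁²/n₁)²/(n₁-1) + (s₂²/n₂)²/(n₂-1)] ≈ 33.12
t = (x̄₁ - x̄₂) / SE = (59.95 - 57.26) / 3.1216 = 2.69 / 3.1216 = 0.862
p-value = 0.3950

Since p-value > α = 0.01, we fail to reject H₀.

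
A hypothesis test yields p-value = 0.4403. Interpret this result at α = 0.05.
Since p = 0.4403 > α = 0.05, fail to reject H₀.
There is insufficient evidence to reject the null hypothesis; the result is not statistically significant at the 0.05 level.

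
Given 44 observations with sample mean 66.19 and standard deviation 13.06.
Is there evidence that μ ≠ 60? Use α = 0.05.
One-sample t-test:
H₀: μ = 60
H₁: μ ≠ 60
df = n - 1 = 43
t = (x̄ - μ₀) / (s/√n) = (66.19 - 60) / (13.06/√44) = 3.144
p-value = 0.0030

Since p-value < α = 0.05, we reject H₀.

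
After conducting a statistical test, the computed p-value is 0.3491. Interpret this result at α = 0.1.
Since p = 0.3491 > α = 0.1, fail to reject H₀.
There is insufficient evidence to reject the null hypothesis; the result is not statistically significant at the 0.1 level.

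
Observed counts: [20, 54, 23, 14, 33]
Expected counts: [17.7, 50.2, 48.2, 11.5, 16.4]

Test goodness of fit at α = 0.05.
Chi-square goodness of fit test:
H₀: observed counts match expected distribution
H₁: observed counts differ from expected distribution
df = k - 1 = 4
χ² = Σ(O - E)²/E
   = (20 - 17.7)²/17.7 + (54 - 50.2)²/50.2 + (23 - 48.2)²/48.2 + (14 - 11.5)²/11.5 + (33 - 16.4)²/16.4
   = 0.299 + 0.288 + 13.175 + 0.543 + 16.802
   = 31.11
p-value < 0.0001

Since p-value < α = 0.05, we reject H₀.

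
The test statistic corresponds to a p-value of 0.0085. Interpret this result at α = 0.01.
Since p = 0.0085 < α = 0.01, reject H₀.
There is sufficient evidence to reject the null hypothesis; the result is statistically significant at the 0.01 level.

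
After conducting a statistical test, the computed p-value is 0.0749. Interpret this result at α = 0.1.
Since p = 0.0749 < α = 0.1, reject H₀.
There is sufficient evidence to reject the null hypothesis; the result is statistically significant at the 0.1 level.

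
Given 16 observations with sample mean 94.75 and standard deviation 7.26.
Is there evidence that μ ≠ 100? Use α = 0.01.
One-sample t-test:
H₀: μ = 100
H₁: μ ≠ 100
df = n - 1 = 15
t = (x̄ - μ₀) / (s/√n) = (94.75 - 100) / (7.26/√16) = -2.893
p-value = 0.0112

Since p-value > α = 0.01, we fail to reject H₀.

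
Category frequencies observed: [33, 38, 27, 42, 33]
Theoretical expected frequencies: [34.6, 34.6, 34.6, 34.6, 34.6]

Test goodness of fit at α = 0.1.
Chi-square goodness of fit test:
H₀: observed counts match expected distribution
H₁: observed counts differ from expected distribution
df = k - 1 = 4
χ² = Σ(O - E)²/E
   = (33 - 34.6)²/34.6 + (38 - 34.6)²/34.6 + (27 - 34.6)²/34.6 + (42 - 34.6)²/34.6 + (33 - 34.6)²/34.6
   = 0.074 + 0.334 + 1.669 + 1.583 + 0.074
   = 3.73
p-value = 0.4432

Since p-value > α = 0.1, we fail to reject H₀.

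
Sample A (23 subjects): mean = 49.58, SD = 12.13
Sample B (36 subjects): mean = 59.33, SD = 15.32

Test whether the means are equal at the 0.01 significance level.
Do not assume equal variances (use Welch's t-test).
Welch's two-sample t-test:
H₀: μ₁ = μ₂
H₁: μ₁ ≠ μ₂
s₁²/n₁ = 12.13²/23 = 6.3973,  s₂²/n₂ = 15.32²/36 = 6.5195
SE = √(s₁²/n₁ + s₂²/n₂) = √(6.3973 + 6.5195) = 3.5940
df (Welch-Satterthwaite) = (s₁²/n₁ + s₂²/n₂)² / [(s₁²/n₁)²/(n₁-1) + (s₂²/n₂)²/(n₂-1)] ≈ 54.26
t = (x̄₁ - x̄₂) / SE = (49.58 - 59.33) / 3.5940 = -9.75 / 3.5940 = -2.713
p-value = 0.0089

Since p-value < α = 0.01, we reject H₀.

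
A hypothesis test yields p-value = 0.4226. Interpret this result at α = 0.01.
Since p = 0.4226 > α = 0.01, fail to reject H₀.
There is insufficient evidence to reject the null hypothesis; the result is not statistically significant at the 0.01 level.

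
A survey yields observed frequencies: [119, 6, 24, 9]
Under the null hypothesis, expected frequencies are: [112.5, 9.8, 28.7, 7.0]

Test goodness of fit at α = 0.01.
Chi-square goodness of fit test:
H₀: observed counts match expected distribution
H₁: observed counts differ from expected distribution
df = k - 1 = 3
χ² = Σ(O - E)²/E
   = (119 - 112.5)²/112.5 + (6 - 9.8)²/9.8 + (24 - 28.7)²/28.7 + (9 - 7.0)²/7.0
   = 0.376 + 1.473 + 0.770 + 0.571
   = 3.19
p-value = 0.3632

Since p-value > α = 0.01, we fail to reject H₀.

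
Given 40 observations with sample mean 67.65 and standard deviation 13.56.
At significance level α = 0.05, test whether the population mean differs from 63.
One-sample t-test:
H₀: μ = 63
H₁: μ ≠ 63
df = n - 1 = 39
t = (x̄ - μ₀) / (s/√n) = (67.65 - 63) / (13.56/√40) = 2.169
p-value = 0.0363

Since p-value < α = 0.05, we reject H₀.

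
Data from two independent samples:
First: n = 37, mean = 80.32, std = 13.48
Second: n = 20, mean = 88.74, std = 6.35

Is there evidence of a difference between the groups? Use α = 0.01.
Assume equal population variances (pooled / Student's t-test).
Student's two-sample t-test (equal variances):
H₀: μ₁ = μ₂
H₁: μ₁ ≠ μ₂
df = n₁ + n₂ - 2 = 55
Pooled variance s_p² = [(n₁-1)s₁² + (n₂-1)s₂²] / (n₁ + n₂ - 2) = [(36)(13.48²) + (19)(6.35²)] / 55 = 132.8673
SE = √(s_p²(1/n₁ + 1/n₂)) = √(132.8673 × (1/37 + 1/20)) = 3.1991
t = (x̄₁ - x̄₂) / SE = (80.32 - 88.74) / 3.1991 = -8.42 / 3.1991 = -2.632
p-value = 0.0110

Since p-value > α = 0.01, we fail to reject H₀.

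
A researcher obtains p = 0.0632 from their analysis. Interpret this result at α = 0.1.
Since p = 0.0632 < α = 0.1, reject H₀.
There is sufficient evidence to reject the null hypothesis; the result is statistically significant at the 0.1 level.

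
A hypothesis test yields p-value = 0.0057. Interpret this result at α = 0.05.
Since p = 0.0057 < α = 0.05, reject H₀.
There is sufficient evidence to reject the null hypothesis; the result is statistically significant at the 0.05 level.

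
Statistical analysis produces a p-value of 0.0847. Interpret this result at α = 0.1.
Since p = 0.0847 < α = 0.1, reject H₀.
There is sufficient evidence to reject the null hypothesis; the result is statistically significant at the 0.1 level.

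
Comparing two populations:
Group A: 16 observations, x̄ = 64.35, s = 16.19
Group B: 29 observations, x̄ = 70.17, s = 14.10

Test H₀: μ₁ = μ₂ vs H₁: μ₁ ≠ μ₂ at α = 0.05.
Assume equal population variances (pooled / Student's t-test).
Student's two-sample t-test (equal variances):
H₀: μ₁ = μ₂
H₁: μ₁ ≠ μ₂
df = n₁ + n₂ - 2 = 43
Pooled variance s_p² = [(n₁-1)s₁² + (n₂-1)s₂²] / (n₁ + n₂ - 2) = [(15)(16.19²) + (28)(14.10²)] / 43 = 220.8935
SE = √(s_p²(1/n₁ + 1/n₂)) = √(220.8935 × (1/16 + 1/29)) = 4.6285
t = (x̄₁ - x̄₂) / SE = (64.35 - 70.17) / 4.6285 = -5.82 / 4.6285 = -1.257
p-value = 0.2154

Since p-value > α = 0.05, we fail to reject H₀.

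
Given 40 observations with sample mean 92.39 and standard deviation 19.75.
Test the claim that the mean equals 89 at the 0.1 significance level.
One-sample t-test:
H₀: μ = 89
H₁: μ ≠ 89
df = n - 1 = 39
t = (x̄ - μ₀) / (s/√n) = (92.39 - 89) / (19.75/√40) = 1.086
p-value = 0.2843

Since p-value > α = 0.1, we fail to reject H₀.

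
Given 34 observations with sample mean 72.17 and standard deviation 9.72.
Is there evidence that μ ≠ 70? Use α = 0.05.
One-sample t-test:
H₀: μ = 70
H₁: μ ≠ 70
df = n - 1 = 33
t = (x̄ - μ₀) / (s/√n) = (72.17 - 70) / (9.72/√34) = 1.302
p-value = 0.2020

Since p-value > α = 0.05, we fail to reject H₀.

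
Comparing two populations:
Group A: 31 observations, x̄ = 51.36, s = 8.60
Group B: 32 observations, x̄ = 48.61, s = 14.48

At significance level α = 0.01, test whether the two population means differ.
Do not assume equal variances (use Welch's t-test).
Welch's two-sample t-test:
H₀: μ₁ = μ₂
H₁: μ₁ ≠ μ₂
s₁²/n₁ = 8.60²/31 = 2.3858,  s₂²/n₂ = 14.48²/32 = 6.5522
SE = √(s₁²/n₁ + s₂²/n₂) = √(2.3858 + 6.5522) = 2.9896
df (Welch-Satterthwaite) = (s₁²/n₁ + s₂²/n₂)² / [(s₁²/n₁)²/(n₁-1) + (s₂²/n₂)²/(n₂-1)] ≈ 50.73
t = (x̄₁ - x̄₂) / SE = (51.36 - 48.61) / 2.9896 = 2.75 / 2.9896 = 0.920
p-value = 0.3620

Since p-value > α = 0.01, we fail to reject H₀.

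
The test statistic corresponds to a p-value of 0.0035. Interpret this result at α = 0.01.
Since p = 0.0035 < α = 0.01, reject H₀.
There is sufficient evidence to reject the null hypothesis; the result is statistically significant at the 0.01 level.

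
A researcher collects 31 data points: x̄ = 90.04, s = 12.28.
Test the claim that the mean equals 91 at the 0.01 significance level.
One-sample t-test:
H₀: μ = 91
H₁: μ ≠ 91
df = n - 1 = 30
t = (x̄ - μ₀) / (s/√n) = (90.04 - 91) / (12.28/√31) = -0.435
p-value = 0.6665

Since p-value > α = 0.01, we fail to reject H₀.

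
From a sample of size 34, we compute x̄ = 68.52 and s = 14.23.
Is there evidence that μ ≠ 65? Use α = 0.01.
One-sample t-test:
H₀: μ = 65
H₁: μ ≠ 65
df = n - 1 = 33
t = (x̄ - μ₀) / (s/√n) = (68.52 - 65) / (14.23/√34) = 1.442
p-value = 0.1586

Since p-value > α = 0.01, we fail to reject H₀.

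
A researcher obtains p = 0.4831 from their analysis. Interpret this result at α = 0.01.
Since p = 0.4831 > α = 0.01, fail to reject H₀.
There is insufficient evidence to reject the null hypothesis; the result is not statistically significant at the 0.01 level.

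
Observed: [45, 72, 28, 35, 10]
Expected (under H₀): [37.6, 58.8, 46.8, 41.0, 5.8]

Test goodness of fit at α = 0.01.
Chi-square goodness of fit test:
H₀: observed counts match expected distribution
H₁: observed counts differ from expected distribution
df = k - 1 = 4
χ² = Σ(O - E)²/E
   = (45 - 37.6)²/37.6 + (72 - 58.8)²/58.8 + (28 - 46.8)²/46.8 + (35 - 41.0)²/41.0 + (10 - 5.8)²/5.8
   = 1.456 + 2.963 + 7.552 + 0.878 + 3.041
   = 15.89
p-value = 0.0032

Since p-value < α = 0.01, we reject H₀.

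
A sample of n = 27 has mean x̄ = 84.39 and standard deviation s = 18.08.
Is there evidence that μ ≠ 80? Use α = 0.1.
One-sample t-test:
H₀: μ = 80
H₁: μ ≠ 80
df = n - 1 = 26
t = (x̄ - μ₀) / (s/√n) = (84.39 - 80) / (18.08/√27) = 1.262
p-value = 0.2183

Since p-value > α = 0.1, we fail to reject H₀.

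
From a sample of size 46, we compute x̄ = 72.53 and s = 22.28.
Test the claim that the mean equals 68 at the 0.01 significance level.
One-sample t-test:
H₀: μ = 68
H₁: μ ≠ 68
df = n - 1 = 45
t = (x̄ - μ₀) / (s/√n) = (72.53 - 68) / (22.28/√46) = 1.379
p-value = 0.1747

Since p-value > α = 0.01, we fail to reject H₀.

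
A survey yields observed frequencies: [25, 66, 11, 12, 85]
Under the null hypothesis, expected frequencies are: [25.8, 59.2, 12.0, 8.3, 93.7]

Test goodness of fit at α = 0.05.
Chi-square goodness of fit test:
H₀: observed counts match expected distribution
H₁: observed counts differ from expected distribution
df = k - 1 = 4
χ² = Σ(O - E)²/E
   = (25 - 25.8)²/25.8 + (66 - 59.2)²/59.2 + (11 - 12.0)²/12.0 + (12 - 8.3)²/8.3 + (85 - 93.7)²/93.7
   = 0.025 + 0.781 + 0.083 + 1.649 + 0.808
   = 3.35
p-value = 0.5016

Since p-value > α = 0.05, we fail to reject H₀.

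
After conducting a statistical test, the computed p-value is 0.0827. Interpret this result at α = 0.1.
Since p = 0.0827 < α = 0.1, reject H₀.
There is sufficient evidence to reject the null hypothesis; the result is statistically significant at the 0.1 level.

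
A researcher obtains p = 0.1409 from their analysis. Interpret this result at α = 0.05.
Since p = 0.1409 > α = 0.05, fail to reject H₀.
There is insufficient evidence to reject the null hypothesis; the result is not statistically significant at the 0.05 level.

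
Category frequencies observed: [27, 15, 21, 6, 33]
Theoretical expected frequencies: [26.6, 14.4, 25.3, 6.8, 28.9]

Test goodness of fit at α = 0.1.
Chi-square goodness of fit test:
H₀: observed counts match expected distribution
H₁: observed counts differ from expected distribution
df = k - 1 = 4
χ² = Σ(O - E)²/E
   = (27 - 26.6)²/26.6 + (15 - 14.4)²/14.4 + (21 - 25.3)²/25.3 + (6 - 6.8)²/6.8 + (33 - 28.9)²/28.9
   = 0.006 + 0.025 + 0.731 + 0.094 + 0.582
   = 1.44
p-value = 0.8376

Since p-value > α = 0.1, we fail to reject H₀.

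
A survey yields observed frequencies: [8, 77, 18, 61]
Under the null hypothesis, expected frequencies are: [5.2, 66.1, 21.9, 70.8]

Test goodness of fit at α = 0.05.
Chi-square goodness of fit test:
H₀: observed counts match expected distribution
H₁: observed counts differ from expected distribution
df = k - 1 = 3
χ² = Σ(O - E)²/E
   = (8 - 5.2)²/5.2 + (77 - 66.1)²/66.1 + (18 - 21.9)²/21.9 + (61 - 70.8)²/70.8
   = 1.508 + 1.797 + 0.695 + 1.356
   = 5.36
p-value = 0.1475

Since p-value > α = 0.05, we fail to reject H₀.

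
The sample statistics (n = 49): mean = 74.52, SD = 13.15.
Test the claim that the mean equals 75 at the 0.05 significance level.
One-sample t-test:
H₀: μ = 75
H₁: μ ≠ 75
df = n - 1 = 48
t = (x̄ - μ₀) / (s/√n) = (74.52 - 75) / (13.15/√49) = -0.256
p-value = 0.7994

Since p-value > α = 0.05, we fail to reject H₀.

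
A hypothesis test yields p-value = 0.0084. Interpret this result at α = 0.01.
Since p = 0.0084 < α = 0.01, reject H₀.
There is sufficient evidence to reject the null hypothesis; the result is statistically significant at the 0.01 level.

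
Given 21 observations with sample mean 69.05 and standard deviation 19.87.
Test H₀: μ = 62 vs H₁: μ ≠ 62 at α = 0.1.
One-sample t-test:
H₀: μ = 62
H₁: μ ≠ 62
df = n - 1 = 20
t = (x̄ - μ₀) / (s/√n) = (69.05 - 62) / (19.87/√21) = 1.626
p-value = 0.1196

Since p-value > α = 0.1, we fail to reject H₀.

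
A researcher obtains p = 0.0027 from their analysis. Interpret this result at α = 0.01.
Since p = 0.0027 < α = 0.01, reject H₀.
There is sufficient evidence to reject the null hypothesis; the result is statistically significant at the 0.01 level.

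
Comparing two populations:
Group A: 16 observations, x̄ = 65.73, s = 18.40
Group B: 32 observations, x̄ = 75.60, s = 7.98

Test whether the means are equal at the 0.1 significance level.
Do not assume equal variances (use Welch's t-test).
Welch's two-sample t-test:
H₀: μ₁ = μ₂
H₁: μ₁ ≠ μ₂
s₁²/n₁ = 18.40²/16 = 21.1600,  s₂²/n₂ = 7.98²/32 = 1.9900
SE = √(s₁²/n₁ + s₂²/n₂) = √(21.1600 + 1.9900) = 4.8114
df (Welch-Satterthwaite) = (s₁²/n₁ + s₂²/n₂)² / [(s₁²/n₁)²/(n₁-1) + (s₂²/n₂)²/(n₂-1)] ≈ 17.88
t = (x̄₁ - x̄₂) / SE = (65.73 - 75.60) / 4.8114 = -9.87 / 4.8114 = -2.051
p-value = 0.0552

Since p-value < α = 0.1, we reject H₀.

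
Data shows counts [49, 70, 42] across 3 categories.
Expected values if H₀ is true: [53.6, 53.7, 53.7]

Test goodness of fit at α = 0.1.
Chi-square goodness of fit test:
H₀: observed counts match expected distribution
H₁: observed counts differ from expected distribution
df = k - 1 = 2
χ² = Σ(O - E)²/E
   = (49 - 53.6)²/53.6 + (70 - 53.7)²/53.7 + (42 - 53.7)²/53.7
   = 0.395 + 4.948 + 2.549
   = 7.89
p-value = 0.0193

Since p-value < α = 0.1, we reject H₀.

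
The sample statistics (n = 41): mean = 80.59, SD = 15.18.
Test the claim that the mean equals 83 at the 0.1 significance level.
One-sample t-test:
H₀: μ = 83
H₁: μ ≠ 83
df = n - 1 = 40
t = (x̄ - μ₀) / (s/√n) = (80.59 - 83) / (15.18/√41) = -1.017
p-value = 0.3155

Since p-value > α = 0.1, we fail to reject H₀.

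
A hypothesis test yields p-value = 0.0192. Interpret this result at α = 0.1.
Since p = 0.0192 < α = 0.1, reject H₀.
There is sufficient evidence to reject the null hypothesis; the result is statistically significant at the 0.1 level.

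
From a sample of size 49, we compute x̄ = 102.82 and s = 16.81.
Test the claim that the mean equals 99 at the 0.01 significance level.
One-sample t-test:
H₀: μ = 99
H₁: μ ≠ 99
df = n - 1 = 48
t = (x̄ - μ₀) / (s/√n) = (102.82 - 99) / (16.81/√49) = 1.591
p-value = 0.1182

Since p-value > α = 0.01, we fail to reject H₀.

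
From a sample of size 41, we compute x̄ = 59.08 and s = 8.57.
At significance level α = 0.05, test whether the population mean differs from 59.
One-sample t-test:
H₀: μ = 59
H₁: μ ≠ 59
df = n - 1 = 40
t = (x̄ - μ₀) / (s/√n) = (59.08 - 59) / (8.57/√41) = 0.060
p-value = 0.9526

Since p-value > α = 0.05, we fail to reject H₀.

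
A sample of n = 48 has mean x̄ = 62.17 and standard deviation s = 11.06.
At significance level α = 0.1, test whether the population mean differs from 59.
One-sample t-test:
H₀: μ = 59
H₁: μ ≠ 59
df = n - 1 = 47
t = (x̄ - μ₀) / (s/√n) = (62.17 - 59) / (11.06/√48) = 1.986
p-value = 0.0529

Since p-value < α = 0.1, we reject H₀.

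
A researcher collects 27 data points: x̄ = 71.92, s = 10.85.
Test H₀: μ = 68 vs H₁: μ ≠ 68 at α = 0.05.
One-sample t-test:
H₀: μ = 68
H₁: μ ≠ 68
df = n - 1 = 26
t = (x̄ - μ₀) / (s/√n) = (71.92 - 68) / (10.85/√27) = 1.877
p-value = 0.0717

Since p-value > α = 0.05, we fail to reject H₀.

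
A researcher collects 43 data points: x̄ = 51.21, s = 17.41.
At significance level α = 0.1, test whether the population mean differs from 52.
One-sample t-test:
H₀: μ = 52
H₁: μ ≠ 52
df = n - 1 = 42
t = (x̄ - μ₀) / (s/√n) = (51.21 - 52) / (17.41/√43) = -0.298
p-value = 0.7675

Since p-value > α = 0.1, we fail to reject H₀.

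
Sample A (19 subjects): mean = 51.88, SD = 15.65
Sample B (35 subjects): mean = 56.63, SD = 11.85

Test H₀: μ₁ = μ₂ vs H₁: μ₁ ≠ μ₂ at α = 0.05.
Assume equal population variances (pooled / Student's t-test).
Student's two-sample t-test (equal variances):
H₀: μ₁ = μ₂
H₁: μ₁ ≠ μ₂
df = n₁ + n₂ - 2 = 52
Pooled variance s_p² = [(n₁-1)s₁² + (n₂-1)s₂²] / (n₁ + n₂ - 2) = [(18)(15.65²) + (34)(11.85²)] / 52 = 176.5956
SE = √(s_p²(1/n₁ + 1/n₂)) = √(176.5956 × (1/19 + 1/35)) = 3.7868
t = (x̄₁ - x̄₂) / SE = (51.88 - 56.63) / 3.7868 = -4.75 / 3.7868 = -1.254
p-value = 0.2153

Since p-value > α = 0.05, we fail to reject H₀.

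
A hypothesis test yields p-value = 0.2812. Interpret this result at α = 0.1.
Since p = 0.2812 > α = 0.1, fail to reject H₀.
There is insufficient evidence to reject the null hypothesis; the result is not statistically significant at the 0.1 level.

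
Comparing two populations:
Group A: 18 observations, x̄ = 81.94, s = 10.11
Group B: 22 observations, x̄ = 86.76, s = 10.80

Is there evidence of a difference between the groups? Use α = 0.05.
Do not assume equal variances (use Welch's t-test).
Welch's two-sample t-test:
H₀: μ₁ = μ₂
H₁: μ₁ ≠ μ₂
s₁²/n₁ = 10.11²/18 = 5.6784,  s₂²/n₂ = 10.80²/22 = 5.3018
SE = √(s₁²/n₁ + s₂²/n₂) = √(5.6784 + 5.3018) = 3.3136
df (Welch-Satterthwaite) = (s₁²/n₁ + s₂²/n₂)² / [(s₁²/n₁)²/(n₁-1) + (s₂²/n₂)²/(n₂-1)] ≈ 37.27
t = (x̄₁ - x̄₂) / SE = (81.94 - 86.76) / 3.3136 = -4.82 / 3.3136 = -1.455
p-value = 0.1542

Since p-value > α = 0.05, we fail to reject H₀.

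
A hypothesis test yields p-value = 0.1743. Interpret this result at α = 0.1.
Since p = 0.1743 > α = 0.1, fail to reject H₀.
There is insufficient evidence to reject the null hypothesis; the result is not statistically significant at the 0.1 level.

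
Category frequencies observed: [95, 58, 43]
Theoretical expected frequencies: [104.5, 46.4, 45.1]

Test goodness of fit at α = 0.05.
Chi-square goodness of fit test:
H₀: observed counts match expected distribution
H₁: observed counts differ from expected distribution
df = k - 1 = 2
χ² = Σ(O - E)²/E
   = (95 - 104.5)²/104.5 + (58 - 46.4)²/46.4 + (43 - 45.1)²/45.1
   = 0.864 + 2.900 + 0.098
   = 3.86
p-value = 0.1450

Since p-value > α = 0.05, we fail to reject H₀.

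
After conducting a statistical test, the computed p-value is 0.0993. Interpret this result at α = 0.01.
Since p = 0.0993 > α = 0.01, fail to reject H₀.
There is insufficient evidence to reject the null hypothesis; the result is not statistically significant at the 0.01 level.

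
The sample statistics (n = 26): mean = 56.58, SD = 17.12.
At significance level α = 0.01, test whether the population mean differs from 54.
One-sample t-test:
H₀: μ = 54
H₁: μ ≠ 54
df = n - 1 = 25
t = (x̄ - μ₀) / (s/√n) = (56.58 - 54) / (17.12/√26) = 0.768
p-value = 0.4494

Since p-value > α = 0.01, we fail to reject H₀.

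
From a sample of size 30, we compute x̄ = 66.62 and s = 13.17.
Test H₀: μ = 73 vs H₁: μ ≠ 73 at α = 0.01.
One-sample t-test:
H₀: μ = 73
H₁: μ ≠ 73
df = n - 1 = 29
t = (x̄ - μ₀) / (s/√n) = (66.62 - 73) / (13.17/√30) = -2.653
p-value = 0.0128

Since p-value > α = 0.01, we fail to reject H₀.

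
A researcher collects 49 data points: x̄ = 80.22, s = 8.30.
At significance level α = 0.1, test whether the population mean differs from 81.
One-sample t-test:
H₀: μ = 81
H₁: μ ≠ 81
df = n - 1 = 48
t = (x̄ - μ₀) / (s/√n) = (80.22 - 81) / (8.30/√49) = -0.658
p-value = 0.5138

Since p-value > α = 0.1, we fail to reject H₀.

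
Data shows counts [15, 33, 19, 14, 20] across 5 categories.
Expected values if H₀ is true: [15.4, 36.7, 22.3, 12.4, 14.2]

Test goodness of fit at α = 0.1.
Chi-square goodness of fit test:
H₀: observed counts match expected distribution
H₁: observed counts differ from expected distribution
df = k - 1 = 4
χ² = Σ(O - E)²/E
   = (15 - 15.4)²/15.4 + (33 - 36.7)²/36.7 + (19 - 22.3)²/22.3 + (14 - 12.4)²/12.4 + (20 - 14.2)²/14.2
   = 0.010 + 0.373 + 0.488 + 0.206 + 2.369
   = 3.45
p-value = 0.4859

Since p-value > α = 0.1, we fail to reject H₀.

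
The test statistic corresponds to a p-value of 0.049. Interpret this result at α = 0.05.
Since p = 0.049 < α = 0.05, reject H₀.
There is sufficient evidence to reject the null hypothesis; the result is statistically significant at the 0.05 level.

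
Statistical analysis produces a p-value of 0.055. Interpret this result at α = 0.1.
Since p = 0.055 < α = 0.1, reject H₀.
There is sufficient evidence to reject the null hypothesis; the result is statistically significant at the 0.1 level.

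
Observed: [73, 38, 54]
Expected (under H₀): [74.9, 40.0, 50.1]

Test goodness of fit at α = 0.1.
Chi-square goodness of fit test:
H₀: observed counts match expected distribution
H₁: observed counts differ from expected distribution
df = k - 1 = 2
χ² = Σ(O - E)²/E
   = (73 - 74.9)²/74.9 + (38 - 40.0)²/40.0 + (54 - 50.1)²/50.1
   = 0.048 + 0.100 + 0.304
   = 0.45
p-value = 0.7978

Since p-value > α = 0.1, we fail to reject H₀.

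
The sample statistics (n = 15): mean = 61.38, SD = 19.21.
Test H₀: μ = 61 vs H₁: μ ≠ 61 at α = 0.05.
One-sample t-test:
H₀: μ = 61
H₁: μ ≠ 61
df = n - 1 = 14
t = (x̄ - μ₀) / (s/√n) = (61.38 - 61) / (19.21/√15) = 0.077
p-value = 0.9400

Since p-value > α = 0.05, we fail to reject H₀.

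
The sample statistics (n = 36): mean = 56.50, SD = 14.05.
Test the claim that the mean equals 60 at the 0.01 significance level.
One-sample t-test:
H₀: μ = 60
H₁: μ ≠ 60
df = n - 1 = 35
t = (x̄ - μ₀) / (s/√n) = (56.50 - 60) / (14.05/√36) = -1.495
p-value = 0.1440

Since p-value > α = 0.01, we fail to reject H₀.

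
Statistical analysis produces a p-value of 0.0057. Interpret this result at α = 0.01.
Since p = 0.0057 < α = 0.01, reject H₀.
There is sufficient evidence to reject the null hypothesis; the result is statistically significant at the 0.01 level.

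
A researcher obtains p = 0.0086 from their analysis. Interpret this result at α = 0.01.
Since p = 0.0086 < α = 0.01, reject H₀.
There is sufficient evidence to reject the null hypothesis; the result is statistically significant at the 0.01 level.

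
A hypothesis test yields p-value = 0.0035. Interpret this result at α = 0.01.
Since p = 0.0035 < α = 0.01, reject H₀.
There is sufficient evidence to reject the null hypothesis; the result is statistically significant at the 0.01 level.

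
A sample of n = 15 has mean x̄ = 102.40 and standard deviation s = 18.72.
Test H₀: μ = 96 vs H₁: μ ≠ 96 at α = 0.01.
One-sample t-test:
H₀: μ = 96
H₁: μ ≠ 96
df = n - 1 = 14
t = (x̄ - μ₀) / (s/√n) = (102.40 - 96) / (18.72/√15) = 1.324
p-value = 0.2067

Since p-value > α = 0.01, we fail to reject H₀.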